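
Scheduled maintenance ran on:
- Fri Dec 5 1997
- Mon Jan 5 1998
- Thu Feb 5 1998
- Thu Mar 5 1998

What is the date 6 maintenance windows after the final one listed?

Sat Sep 5 1998

The day-of-month is always 5 (31, 31, 28 days between events).
So this recurs on the 5th of each month.
Next: April 1998 → Sun Apr 5 1998.
May 1998: Tue May 5 1998.
June 1998: Fri Jun 5 1998.
Next: July 1998 → Sun Jul 5 1998.
Next: August 1998 → Wed Aug 5 1998.
September 1998: Sat Sep 5 1998.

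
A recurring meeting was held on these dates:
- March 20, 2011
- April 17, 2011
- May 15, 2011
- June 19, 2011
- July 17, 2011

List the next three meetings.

August 21, 2011; September 18, 2011; October 16, 2011

These are Sundays at 28- or 35-day spacing (28, 28, 35, 28).
The pattern: 3rd Sunday of the month.
August 2011 — 3rd Sunday is August 21, 2011.
September 2011 — 3rd Sunday is September 18, 2011.
3rd Sunday of October 2011: October 16, 2011.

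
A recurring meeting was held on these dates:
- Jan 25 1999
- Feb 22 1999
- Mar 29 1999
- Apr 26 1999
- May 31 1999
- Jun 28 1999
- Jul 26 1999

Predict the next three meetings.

Aug 30 1999, Sep 27 1999, Oct 25 1999

Every date is a Monday; gaps 28, 35, 28, 35, 28, 28 days.
Each is the last Monday of its month (at least one falls on the 29th or later, ruling out '4th Monday').
August 1999 ends with Monday Aug 30 1999.
Last Monday of September 1999: Sep 27 1999.
Last Monday of October 1999: Oct 25 1999.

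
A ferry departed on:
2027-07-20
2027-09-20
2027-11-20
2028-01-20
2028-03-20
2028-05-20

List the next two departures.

2028-07-20, 2028-09-20

Gaps: 62, 61, 61, 60, 61 days — not constant. Every event is on the 20th of the month.
Pattern: the 20th of every 2 months.
Next: July 2028 → 2028-07-20.
September 2028: 2028-09-20.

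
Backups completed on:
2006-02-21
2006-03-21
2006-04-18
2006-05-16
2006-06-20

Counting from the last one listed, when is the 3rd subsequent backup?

All dates are Tuesdays, 28, 28, 28, 35 days apart.
Specifically, the 3rd Tuesday of each month.
July 2006 — 3rd Tuesday is 2006-07-18.
3rd Tuesday of August 2006: 2006-08-15.
3rd Tuesday of September 2006: 2006-09-19.

2006-09-19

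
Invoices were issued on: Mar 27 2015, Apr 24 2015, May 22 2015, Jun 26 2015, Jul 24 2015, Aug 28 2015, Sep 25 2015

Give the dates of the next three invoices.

These are Fridays at 28- or 35-day spacing (28, 28, 35, 28, 35, 28).
The pattern: 4th Friday of the month.
4th Friday of October 2015: Oct 23 2015.
4th Friday of November 2015: Nov 27 2015.
4th Friday of December 2015: Dec 25 2015.

Oct 23 2015, Nov 27 2015, Dec 25 2015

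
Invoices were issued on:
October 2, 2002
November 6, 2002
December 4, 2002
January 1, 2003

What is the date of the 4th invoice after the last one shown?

All dates are Wednesdays, 35, 28, 28 days apart.
Specifically, the 1st Wednesday of each month.
February 2003 — 1st Wednesday is February 5, 2003.
1st Wednesday of March 2003: March 5, 2003.
1st Wednesday of April 2003: April 2, 2003.
1st Wednesday of May 2003: May 7, 2003.

May 7, 2003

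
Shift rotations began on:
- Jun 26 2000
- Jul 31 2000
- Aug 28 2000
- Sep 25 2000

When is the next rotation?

Every date is a Monday; gaps 35, 28, 28 days.
Each is the last Monday of its month (at least one falls on the 29th or later, ruling out '4th Monday').
Last Monday of October 2000: Oct 30 2000.

Oct 30 2000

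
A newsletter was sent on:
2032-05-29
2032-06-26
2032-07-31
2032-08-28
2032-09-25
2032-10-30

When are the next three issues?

2032-11-27, 2032-12-25, 2033-01-29

These are Saturdays with 28, 35, 28, 28, 35-day gaps.
Each is the final Saturday of its month — 2032-05-29 is past the 28th, so '4th Saturday' doesn't fit.
Last Saturday of November 2032: 2032-11-27.
Last Saturday of December 2032: 2032-12-25.
January 2033 ends with Saturday 2033-01-29.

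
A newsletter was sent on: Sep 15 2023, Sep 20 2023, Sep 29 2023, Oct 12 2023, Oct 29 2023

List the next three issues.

Nov 19 2023, Dec 14 2023, Jan 12 2024

Intervals are 5, 9, 13, 17 days — an arithmetic progression with common difference 4.
Next gap: 21 days. Oct 29 2023 + 21 days = Nov 19 2023.
Next gap: 25 days. Nov 19 2023 + 25 days = Dec 14 2023.
Next gap: 29 days. Dec 14 2023 + 29 days = Jan 12 2024.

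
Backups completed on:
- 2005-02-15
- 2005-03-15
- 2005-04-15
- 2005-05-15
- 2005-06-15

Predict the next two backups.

Each date is the 15th; the gaps (28, 31, 30, 31) track the month lengths.
The rule is the 15th of each month.
July 2005: 2005-07-15.
Next: August 2005 → 2005-08-15.

2005-07-15, 2005-08-15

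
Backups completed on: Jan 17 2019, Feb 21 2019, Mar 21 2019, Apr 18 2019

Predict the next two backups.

May 16 2019, Jun 20 2019

These are Thursdays at 28- or 35-day spacing (35, 28, 28).
The pattern: 3rd Thursday of the month.
3rd Thursday of May 2019: May 16 2019.
June 2019 — 3rd Thursday is Jun 20 2019.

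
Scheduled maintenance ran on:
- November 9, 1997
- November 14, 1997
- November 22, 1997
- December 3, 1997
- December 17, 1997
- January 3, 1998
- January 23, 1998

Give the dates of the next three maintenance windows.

February 15, 1998; March 13, 1998; April 11, 1998

The spacing grows by 3 each time: 5, 8, 11, 14, 17, 20 days.
Next gap: 23 days. January 23, 1998 + 23 days = February 15, 1998.
Next gap: 26 days. February 15, 1998 + 26 days = March 13, 1998.
Next gap: 29 days. March 13, 1998 + 29 days = April 11, 1998.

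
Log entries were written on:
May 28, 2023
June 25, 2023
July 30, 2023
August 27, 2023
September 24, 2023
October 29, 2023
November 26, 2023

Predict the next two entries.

Every date is a Sunday; gaps 28, 35, 28, 28, 35, 28 days.
Each is the last Sunday of its month (at least one falls on the 29th or later, ruling out '4th Sunday').
Last Sunday of December 2023: December 31, 2023.
January 2024 ends with Sunday January 28, 2024.

December 31, 2023; January 28, 2024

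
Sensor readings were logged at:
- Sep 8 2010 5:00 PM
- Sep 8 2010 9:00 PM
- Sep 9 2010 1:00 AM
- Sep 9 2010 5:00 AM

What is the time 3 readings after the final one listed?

The interval is a steady 4 hours (4, 4, 4).
Sep 9 2010 5:00 AM + 4 h = Sep 9 2010 9:00 AM.
Sep 9 2010 9:00 AM + 4 h = Sep 9 2010 1:00 PM.
Sep 9 2010 1:00 PM + 4 h = Sep 9 2010 5:00 PM.

Sep 9 2010 5:00 PM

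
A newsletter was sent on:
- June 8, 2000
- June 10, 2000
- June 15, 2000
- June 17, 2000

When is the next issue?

The gap pattern 2, 5, 2 repeats every 2 events.
These are the Thursdays and Saturdays of each week.
The following Thursday is June 22, 2000.

June 22, 2000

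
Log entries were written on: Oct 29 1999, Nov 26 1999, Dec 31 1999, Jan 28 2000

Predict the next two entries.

Feb 25 2000, Mar 31 2000

All Fridays; the gaps (28, 35, 28) vary with month length.
This is the last Friday of each month.
Last Friday of February 2000: Feb 25 2000.
March 2000 ends with Friday Mar 31 2000.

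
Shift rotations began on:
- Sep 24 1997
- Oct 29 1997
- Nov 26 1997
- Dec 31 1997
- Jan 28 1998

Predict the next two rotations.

These are Wednesdays with 35, 28, 35, 28-day gaps.
Each is the final Wednesday of its month — Oct 29 1997 is past the 28th, so '4th Wednesday' doesn't fit.
February 1998 ends with Wednesday Feb 25 1998.
Last Wednesday of March 1998: Mar 25 1998.

Feb 25 1998, Mar 25 1998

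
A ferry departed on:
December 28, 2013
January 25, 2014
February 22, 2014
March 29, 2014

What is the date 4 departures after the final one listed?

July 26, 2014

Every date is a Saturday; gaps 28, 28, 35 days.
Each is the last Saturday of its month (at least one falls on the 29th or later, ruling out '4th Saturday').
Last Saturday of April 2014: April 26, 2014.
May 2014 ends with Saturday May 31, 2014.
June 2014 ends with Saturday June 28, 2014.
Last Saturday of July 2014: July 26, 2014.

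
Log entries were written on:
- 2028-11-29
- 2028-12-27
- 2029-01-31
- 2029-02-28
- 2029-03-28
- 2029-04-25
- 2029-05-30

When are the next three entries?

All Wednesdays; the gaps (28, 35, 28, 28, 28, 35) vary with month length.
This is the last Wednesday of each month.
Last Wednesday of June 2029: 2029-06-27.
Last Wednesday of July 2029: 2029-07-25.
Last Wednesday of August 2029: 2029-08-29.

2029-06-27, 2029-07-25, 2029-08-29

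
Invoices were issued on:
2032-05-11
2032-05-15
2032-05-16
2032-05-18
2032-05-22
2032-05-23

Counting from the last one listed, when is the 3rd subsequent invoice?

2032-05-30

Every event lands on a Tuesday or Saturday or Sunday (gaps cycle 4, 1, 2, 4, 1).
So the schedule is: every Tuesday, Saturday and Sunday.
Next Tuesday: 2032-05-25.
The following Saturday is 2032-05-29.
The following Sunday is 2032-05-30.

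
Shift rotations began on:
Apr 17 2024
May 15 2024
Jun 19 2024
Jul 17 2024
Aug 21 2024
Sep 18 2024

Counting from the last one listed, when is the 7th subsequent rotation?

Apr 16 2025

All dates are Wednesdays, 28, 35, 28, 35, 28 days apart.
Specifically, the 3rd Wednesday of each month.
October 2024 — 3rd Wednesday is Oct 16 2024.
3rd Wednesday of November 2024: Nov 20 2024.
December 2024 — 3rd Wednesday is Dec 18 2024.
3rd Wednesday of January 2025: Jan 15 2025.
February 2025 — 3rd Wednesday is Feb 19 2025.
March 2025 — 3rd Wednesday is Mar 19 2025.
3rd Wednesday of April 2025: Apr 16 2025.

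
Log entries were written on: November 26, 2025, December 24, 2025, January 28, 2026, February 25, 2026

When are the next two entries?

March 25, 2026; April 22, 2026

Gaps: 28, 35, 28 days — a mix of 28 and 35. Every date is a Wednesday.
Each is the 4th Wednesday of its month.
4th Wednesday of March 2026: March 25, 2026.
4th Wednesday of April 2026: April 22, 2026.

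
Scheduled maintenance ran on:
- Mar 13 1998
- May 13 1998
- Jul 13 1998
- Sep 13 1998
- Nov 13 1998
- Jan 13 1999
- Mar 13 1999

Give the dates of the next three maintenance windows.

May 13 1999, Jul 13 1999, Sep 13 1999

Gaps: 61, 61, 62, 61, 61, 59 days — not constant. Every event is on the 13th of the month.
Pattern: the 13th of every 2 months.
Next: May 1999 → May 13 1999.
Next: July 1999 → Jul 13 1999.
September 1999: Sep 13 1999.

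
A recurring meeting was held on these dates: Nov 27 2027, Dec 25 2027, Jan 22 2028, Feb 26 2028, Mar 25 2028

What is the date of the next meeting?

These are Saturdays at 28- or 35-day spacing (28, 28, 35, 28).
The pattern: 4th Saturday of the month.
4th Saturday of April 2028: Apr 22 2028.

Apr 22 2028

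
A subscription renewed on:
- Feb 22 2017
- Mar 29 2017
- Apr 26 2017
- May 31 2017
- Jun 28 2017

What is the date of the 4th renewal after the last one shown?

These are Wednesdays with 35, 28, 35, 28-day gaps.
Each is the final Wednesday of its month — Mar 29 2017 is past the 28th, so '4th Wednesday' doesn't fit.
Last Wednesday of July 2017: Jul 26 2017.
Last Wednesday of August 2017: Aug 30 2017.
September 2017 ends with Wednesday Sep 27 2017.
October 2017 ends with Wednesday Oct 25 2017.

Oct 25 2017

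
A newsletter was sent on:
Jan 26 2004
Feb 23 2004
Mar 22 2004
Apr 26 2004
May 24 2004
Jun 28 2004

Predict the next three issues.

Jul 26 2004, Aug 23 2004, Sep 27 2004

These are Mondays at 28- or 35-day spacing (28, 28, 35, 28, 35).
The pattern: 4th Monday of the month.
July 2004 — 4th Monday is Jul 26 2004.
4th Monday of August 2004: Aug 23 2004.
4th Monday of September 2004: Sep 27 2004.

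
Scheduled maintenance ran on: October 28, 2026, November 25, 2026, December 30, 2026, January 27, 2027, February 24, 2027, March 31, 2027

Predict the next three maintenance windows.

April 28, 2027; May 26, 2027; June 30, 2027

These are Wednesdays with 28, 35, 28, 28, 35-day gaps.
Each is the final Wednesday of its month — December 30, 2026 is past the 28th, so '4th Wednesday' doesn't fit.
Last Wednesday of April 2027: April 28, 2027.
May 2027 ends with Wednesday May 26, 2027.
June 2027 ends with Wednesday June 30, 2027.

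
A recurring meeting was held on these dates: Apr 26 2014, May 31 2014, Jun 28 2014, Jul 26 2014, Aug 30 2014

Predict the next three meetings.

Every date is a Saturday; gaps 35, 28, 28, 35 days.
Each is the last Saturday of its month (at least one falls on the 29th or later, ruling out '4th Saturday').
Last Saturday of September 2014: Sep 27 2014.
October 2014 ends with Saturday Oct 25 2014.
Last Saturday of November 2014: Nov 29 2014.

Sep 27 2014, Oct 25 2014, Nov 29 2014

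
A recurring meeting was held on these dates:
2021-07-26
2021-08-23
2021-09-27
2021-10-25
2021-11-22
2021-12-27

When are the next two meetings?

2022-01-24, 2022-02-28

These are Mondays at 28- or 35-day spacing (28, 35, 28, 28, 35).
The pattern: 4th Monday of the month.
4th Monday of January 2022: 2022-01-24.
February 2022 — 4th Monday is 2022-02-28.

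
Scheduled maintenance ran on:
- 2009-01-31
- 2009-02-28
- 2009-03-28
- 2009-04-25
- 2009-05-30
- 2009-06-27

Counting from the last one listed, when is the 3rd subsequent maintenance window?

All Saturdays; the gaps (28, 28, 28, 35, 28) vary with month length.
This is the last Saturday of each month.
July 2009 ends with Saturday 2009-07-25.
Last Saturday of August 2009: 2009-08-29.
September 2009 ends with Saturday 2009-09-26.

2009-09-26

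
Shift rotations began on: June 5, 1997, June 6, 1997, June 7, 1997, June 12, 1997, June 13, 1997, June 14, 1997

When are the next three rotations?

June 19, 1997; June 20, 1997; June 21, 1997

Every event lands on a Thursday or Friday or Saturday (gaps cycle 1, 1, 5, 1, 1).
So the schedule is: every Thursday, Friday and Saturday.
The following Thursday is June 19, 1997.
Next Friday: June 20, 1997.
The following Saturday is June 21, 1997.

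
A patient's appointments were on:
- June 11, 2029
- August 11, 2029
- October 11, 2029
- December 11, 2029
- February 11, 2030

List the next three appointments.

April 11, 2030; June 11, 2030; August 11, 2030

The day-of-month is always 11 (61, 61, 61, 62 days between events).
So this recurs on the 11th of every 2 months.
April 2030: April 11, 2030.
Next: June 2030 → June 11, 2030.
August 2030: August 11, 2030.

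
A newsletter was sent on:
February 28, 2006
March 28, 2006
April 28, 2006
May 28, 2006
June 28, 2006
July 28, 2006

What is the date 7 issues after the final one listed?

February 28, 2007

Each date is the 28th; the gaps (28, 31, 30, 31, 30) track the month lengths.
The rule is the 28th of each month.
Next: August 2006 → August 28, 2006.
Next: September 2006 → September 28, 2006.
October 2006: October 28, 2006.
November 2006: November 28, 2006.
Next: December 2006 → December 28, 2006.
January 2007: January 28, 2007.
February 2007: February 28, 2007.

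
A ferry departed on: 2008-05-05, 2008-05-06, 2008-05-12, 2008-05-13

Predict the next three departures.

Every event lands on a Monday or Tuesday (gaps cycle 1, 6, 1).
So the schedule is: every Monday and Tuesday.
The following Monday is 2008-05-19.
The following Tuesday is 2008-05-20.
Next Monday: 2008-05-26.

2008-05-19, 2008-05-20, 2008-05-26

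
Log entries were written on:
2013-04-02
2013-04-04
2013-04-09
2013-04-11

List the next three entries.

The gap pattern 2, 5, 2 repeats every 2 events.
These are the Tuesdays and Thursdays of each week.
The following Tuesday is 2013-04-16.
The following Thursday is 2013-04-18.
Next Tuesday: 2013-04-23.

2013-04-16, 2013-04-18, 2013-04-23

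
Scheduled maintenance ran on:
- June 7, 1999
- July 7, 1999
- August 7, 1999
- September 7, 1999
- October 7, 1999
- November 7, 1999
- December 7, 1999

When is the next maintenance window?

Each date is the 7th; the gaps (30, 31, 31, 30, 31, 30) track the month lengths.
The rule is the 7th of each month.
January 2000: January 7, 2000.

January 7, 2000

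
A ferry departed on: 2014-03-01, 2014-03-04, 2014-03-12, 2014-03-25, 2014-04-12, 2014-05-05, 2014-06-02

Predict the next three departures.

2014-07-05, 2014-08-12, 2014-09-24

Intervals are 3, 8, 13, 18, 23, 28 days — an arithmetic progression with common difference 5.
Next gap: 33 days. 2014-06-02 + 33 days = 2014-07-05.
Next gap: 38 days. 2014-07-05 + 38 days = 2014-08-12.
Next gap: 43 days. 2014-08-12 + 43 days = 2014-09-24.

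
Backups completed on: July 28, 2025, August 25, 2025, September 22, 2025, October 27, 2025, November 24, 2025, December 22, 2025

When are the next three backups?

January 26, 2026; February 23, 2026; March 23, 2026

All dates are Mondays, 28, 28, 35, 28, 28 days apart.
Specifically, the 4th Monday of each month.
4th Monday of January 2026: January 26, 2026.
February 2026 — 4th Monday is February 23, 2026.
March 2026 — 4th Monday is March 23, 2026.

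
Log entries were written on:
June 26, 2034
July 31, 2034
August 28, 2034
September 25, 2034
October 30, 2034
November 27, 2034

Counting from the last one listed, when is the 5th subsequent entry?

These are Mondays with 35, 28, 28, 35, 28-day gaps.
Each is the final Monday of its month — July 31, 2034 is past the 28th, so '4th Monday' doesn't fit.
December 2034 ends with Monday December 25, 2034.
January 2035 ends with Monday January 29, 2035.
February 2035 ends with Monday February 26, 2035.
March 2035 ends with Monday March 26, 2035.
April 2035 ends with Monday April 30, 2035.

April 30, 2035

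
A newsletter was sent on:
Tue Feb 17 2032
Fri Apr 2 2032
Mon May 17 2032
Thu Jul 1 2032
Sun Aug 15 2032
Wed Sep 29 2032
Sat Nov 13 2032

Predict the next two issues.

The spacing is 45, 45, 45, 45, 45, 45 days — always 45 days.
Sat Nov 13 2032 + 45 days = Tue Dec 28 2032.
Tue Dec 28 2032 + 45 days = Fri Feb 11 2033.

Tue Dec 28 2032, Fri Feb 11 2033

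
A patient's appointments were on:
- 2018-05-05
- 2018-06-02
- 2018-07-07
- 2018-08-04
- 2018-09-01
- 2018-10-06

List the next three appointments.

2018-11-03, 2018-12-01, 2019-01-05

These are Saturdays at 28- or 35-day spacing (28, 35, 28, 28, 35).
The pattern: 1st Saturday of the month.
November 2018 — 1st Saturday is 2018-11-03.
1st Saturday of December 2018: 2018-12-01.
1st Saturday of January 2019: 2019-01-05.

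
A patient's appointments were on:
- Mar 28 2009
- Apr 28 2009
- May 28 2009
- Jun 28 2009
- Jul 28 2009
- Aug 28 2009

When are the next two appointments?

Each date is the 28th; the gaps (31, 30, 31, 30, 31) track the month lengths.
The rule is the 28th of each month.
September 2009: Sep 28 2009.
October 2009: Oct 28 2009.

Sep 28 2009, Oct 28 2009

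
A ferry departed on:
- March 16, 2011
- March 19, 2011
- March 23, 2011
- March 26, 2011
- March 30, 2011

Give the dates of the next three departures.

Every event lands on a Wednesday or Saturday (gaps cycle 3, 4, 3, 4).
So the schedule is: every Wednesday and Saturday.
Next Saturday: April 2, 2011.
Next Wednesday: April 6, 2011.
The following Saturday is April 9, 2011.

April 2, 2011; April 6, 2011; April 9, 2011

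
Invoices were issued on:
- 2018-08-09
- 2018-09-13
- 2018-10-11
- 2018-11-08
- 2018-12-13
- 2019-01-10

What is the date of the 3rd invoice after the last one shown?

Gaps: 35, 28, 28, 35, 28 days — a mix of 28 and 35. Every date is a Thursday.
Each is the 2nd Thursday of its month.
February 2019 — 2nd Thursday is 2019-02-14.
2nd Thursday of March 2019: 2019-03-14.
2nd Thursday of April 2019: 2019-04-11.

2019-04-11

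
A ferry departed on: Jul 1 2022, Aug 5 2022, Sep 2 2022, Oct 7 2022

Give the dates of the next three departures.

All dates are Fridays, 35, 28, 35 days apart.
Specifically, the 1st Friday of each month.
1st Friday of November 2022: Nov 4 2022.
December 2022 — 1st Friday is Dec 2 2022.
1st Friday of January 2023: Jan 6 2023.

Nov 4 2022, Dec 2 2022, Jan 6 2023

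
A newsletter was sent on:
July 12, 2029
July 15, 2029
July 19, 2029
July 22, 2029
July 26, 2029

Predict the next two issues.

Every event lands on a Thursday or Sunday (gaps cycle 3, 4, 3, 4).
So the schedule is: every Thursday and Sunday.
Next Sunday: July 29, 2029.
Next Thursday: August 2, 2029.

July 29, 2029; August 2, 2029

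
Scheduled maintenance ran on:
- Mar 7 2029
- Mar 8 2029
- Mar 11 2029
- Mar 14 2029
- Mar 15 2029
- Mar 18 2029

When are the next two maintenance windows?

Mar 21 2029, Mar 22 2029

Every event lands on a Wednesday or Thursday or Sunday (gaps cycle 1, 3, 3, 1, 3).
So the schedule is: every Wednesday, Thursday and Sunday.
The following Wednesday is Mar 21 2029.
Next Thursday: Mar 22 2029.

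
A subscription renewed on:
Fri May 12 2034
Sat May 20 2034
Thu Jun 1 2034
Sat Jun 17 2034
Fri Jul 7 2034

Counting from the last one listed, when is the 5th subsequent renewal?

Intervals are 8, 12, 16, 20 days — an arithmetic progression with common difference 4.
Next gap: 24 days. Fri Jul 7 2034 + 24 days = Mon Jul 31 2034.
Next gap: 28 days. Mon Jul 31 2034 + 28 days = Mon Aug 28 2034.
Next gap: 32 days. Mon Aug 28 2034 + 32 days = Fri Sep 29 2034.
Next gap: 36 days. Fri Sep 29 2034 + 36 days = Sat Nov 4 2034.
Next gap: 40 days. Sat Nov 4 2034 + 40 days = Thu Dec 14 2034.

Thu Dec 14 2034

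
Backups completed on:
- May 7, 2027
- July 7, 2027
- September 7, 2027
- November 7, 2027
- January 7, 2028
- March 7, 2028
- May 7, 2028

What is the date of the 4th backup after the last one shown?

January 7, 2029

Gaps: 61, 62, 61, 61, 60, 61 days — not constant. Every event is on the 7th of the month.
Pattern: the 7th of every 2 months.
July 2028: July 7, 2028.
September 2028: September 7, 2028.
November 2028: November 7, 2028.
January 2029: January 7, 2029.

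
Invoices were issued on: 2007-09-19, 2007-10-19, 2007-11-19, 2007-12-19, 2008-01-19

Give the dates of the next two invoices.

2008-02-19, 2008-03-19

Gaps: 30, 31, 30, 31 days — not constant. Every event is on the 19th of the month.
Pattern: the 19th of each month.
Next: February 2008 → 2008-02-19.
Next: March 2008 → 2008-03-19.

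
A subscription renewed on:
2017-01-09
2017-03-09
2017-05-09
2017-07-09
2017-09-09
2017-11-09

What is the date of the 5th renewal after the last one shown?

Each date is the 9th; the gaps (59, 61, 61, 62, 61) track the month lengths.
The rule is the 9th of every 2 months.
January 2018: 2018-01-09.
March 2018: 2018-03-09.
Next: May 2018 → 2018-05-09.
Next: July 2018 → 2018-07-09.
Next: September 2018 → 2018-09-09.

2018-09-09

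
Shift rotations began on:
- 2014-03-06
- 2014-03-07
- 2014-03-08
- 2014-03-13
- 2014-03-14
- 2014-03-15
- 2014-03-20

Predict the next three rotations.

The gap pattern 1, 1, 5, 1, 1, 5 repeats every 3 events.
These are the Thursdays, Fridays and Saturdays of each week.
The following Friday is 2014-03-21.
Next Saturday: 2014-03-22.
The following Thursday is 2014-03-27.

2014-03-21, 2014-03-22, 2014-03-27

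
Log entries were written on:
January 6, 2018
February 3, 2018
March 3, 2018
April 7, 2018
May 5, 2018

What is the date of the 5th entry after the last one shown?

Gaps: 28, 28, 35, 28 days — a mix of 28 and 35. Every date is a Saturday.
Each is the 1st Saturday of its month.
June 2018 — 1st Saturday is June 2, 2018.
July 2018 — 1st Saturday is July 7, 2018.
August 2018 — 1st Saturday is August 4, 2018.
1st Saturday of September 2018: September 1, 2018.
1st Saturday of October 2018: October 6, 2018.

October 6, 2018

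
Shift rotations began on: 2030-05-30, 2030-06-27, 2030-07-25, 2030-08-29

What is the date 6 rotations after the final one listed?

2031-02-27

These are Thursdays with 28, 28, 35-day gaps.
Each is the final Thursday of its month — 2030-05-30 is past the 28th, so '4th Thursday' doesn't fit.
September 2030 ends with Thursday 2030-09-26.
Last Thursday of October 2030: 2030-10-31.
November 2030 ends with Thursday 2030-11-28.
December 2030 ends with Thursday 2030-12-26.
Last Thursday of January 2031: 2031-01-30.
Last Thursday of February 2031: 2031-02-27.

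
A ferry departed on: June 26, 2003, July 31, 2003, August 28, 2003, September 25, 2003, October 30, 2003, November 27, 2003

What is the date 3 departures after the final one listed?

Every date is a Thursday; gaps 35, 28, 28, 35, 28 days.
Each is the last Thursday of its month (at least one falls on the 29th or later, ruling out '4th Thursday').
December 2003 ends with Thursday December 25, 2003.
January 2004 ends with Thursday January 29, 2004.
February 2004 ends with Thursday February 26, 2004.

February 26, 2004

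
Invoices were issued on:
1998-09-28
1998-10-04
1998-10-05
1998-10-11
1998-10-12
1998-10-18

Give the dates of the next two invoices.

1998-10-19, 1998-10-25

Gaps: 6, 1, 6, 1, 6 days — not constant, but cyclic with period 2.
The events fall on every Monday and Sunday.
Next Monday: 1998-10-19.
Next Sunday: 1998-10-25.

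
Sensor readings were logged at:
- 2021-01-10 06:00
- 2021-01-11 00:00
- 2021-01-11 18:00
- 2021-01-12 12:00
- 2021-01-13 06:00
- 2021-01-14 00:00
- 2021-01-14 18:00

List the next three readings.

2021-01-15 12:00, 2021-01-16 06:00, 2021-01-17 00:00

The interval is a steady 18 hours (18, 18, 18, 18, 18, 18).
2021-01-14 18:00 + 18 h = 2021-01-15 12:00.
2021-01-15 12:00 + 18 h = 2021-01-16 06:00.
2021-01-16 06:00 + 18 h = 2021-01-17 00:00.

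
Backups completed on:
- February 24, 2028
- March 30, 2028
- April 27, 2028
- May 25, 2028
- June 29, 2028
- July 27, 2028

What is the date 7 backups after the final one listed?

All Thursdays; the gaps (35, 28, 28, 35, 28) vary with month length.
This is the last Thursday of each month.
August 2028 ends with Thursday August 31, 2028.
September 2028 ends with Thursday September 28, 2028.
October 2028 ends with Thursday October 26, 2028.
Last Thursday of November 2028: November 30, 2028.
Last Thursday of December 2028: December 28, 2028.
January 2029 ends with Thursday January 25, 2029.
Last Thursday of February 2029: February 22, 2029.

February 22, 2029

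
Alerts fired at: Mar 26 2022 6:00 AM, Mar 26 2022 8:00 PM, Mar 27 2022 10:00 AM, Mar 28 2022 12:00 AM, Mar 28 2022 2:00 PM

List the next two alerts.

The interval is a steady 14 hours (14, 14, 14, 14).
Mar 28 2022 2:00 PM + 14 h = Mar 29 2022 4:00 AM.
Mar 29 2022 4:00 AM + 14 h = Mar 29 2022 6:00 PM.

Mar 29 2022 4:00 AM, Mar 29 2022 6:00 PM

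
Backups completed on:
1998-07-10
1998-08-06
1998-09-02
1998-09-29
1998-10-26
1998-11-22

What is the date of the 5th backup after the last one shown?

1999-04-06

Gaps between consecutive events: 27, 27, 27, 27, 27 days — a constant 27-day interval.
1998-11-22 + 27 days = 1998-12-19.
1998-12-19 + 27 days = 1999-01-15.
1999-01-15 + 27 days = 1999-02-11.
1999-02-11 + 27 days = 1999-03-10.
1999-03-10 + 27 days = 1999-04-06.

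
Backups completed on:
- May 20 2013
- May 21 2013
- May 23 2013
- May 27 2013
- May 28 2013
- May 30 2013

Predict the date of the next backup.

Jun 3 2013

The gap pattern 1, 2, 4, 1, 2 repeats every 3 events.
These are the Mondays, Tuesdays and Thursdays of each week.
The following Monday is Jun 3 2013.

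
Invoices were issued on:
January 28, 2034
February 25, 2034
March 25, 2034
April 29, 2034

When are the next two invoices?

These are Saturdays with 28, 28, 35-day gaps.
Each is the final Saturday of its month — April 29, 2034 is past the 28th, so '4th Saturday' doesn't fit.
May 2034 ends with Saturday May 27, 2034.
June 2034 ends with Saturday June 24, 2034.

May 27, 2034; June 24, 2034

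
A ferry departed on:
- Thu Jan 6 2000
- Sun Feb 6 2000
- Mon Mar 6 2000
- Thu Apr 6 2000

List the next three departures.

Sat May 6 2000, Tue Jun 6 2000, Thu Jul 6 2000

Gaps: 31, 29, 31 days — not constant. Every event is on the 6th of the month.
Pattern: the 6th of each month.
May 2000: Sat May 6 2000.
Next: June 2000 → Tue Jun 6 2000.
July 2000: Thu Jul 6 2000.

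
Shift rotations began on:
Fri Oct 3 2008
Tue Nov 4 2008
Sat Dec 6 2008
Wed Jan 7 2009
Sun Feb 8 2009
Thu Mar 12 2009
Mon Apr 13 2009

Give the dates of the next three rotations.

Fri May 15 2009, Tue Jun 16 2009, Sat Jul 18 2009

Every event comes 32 days after the last (32, 32, 32, 32, 32, 32).
Mon Apr 13 2009 + 32 days = Fri May 15 2009.
Fri May 15 2009 + 32 days = Tue Jun 16 2009.
Tue Jun 16 2009 + 32 days = Sat Jul 18 2009.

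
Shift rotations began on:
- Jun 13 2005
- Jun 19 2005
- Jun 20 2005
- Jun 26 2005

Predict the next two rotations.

Jun 27 2005, Jul 3 2005

The gap pattern 6, 1, 6 repeats every 2 events.
These are the Mondays and Sundays of each week.
The following Monday is Jun 27 2005.
Next Sunday: Jul 3 2005.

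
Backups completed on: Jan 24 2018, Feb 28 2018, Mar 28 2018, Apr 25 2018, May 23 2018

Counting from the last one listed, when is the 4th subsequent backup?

Sep 26 2018

All dates are Wednesdays, 35, 28, 28, 28 days apart.
Specifically, the 4th Wednesday of each month.
June 2018 — 4th Wednesday is Jun 27 2018.
4th Wednesday of July 2018: Jul 25 2018.
4th Wednesday of August 2018: Aug 22 2018.
4th Wednesday of September 2018: Sep 26 2018.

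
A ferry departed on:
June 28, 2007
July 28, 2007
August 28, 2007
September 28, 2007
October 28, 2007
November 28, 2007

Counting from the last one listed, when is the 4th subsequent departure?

March 28, 2008

Each date is the 28th; the gaps (30, 31, 31, 30, 31) track the month lengths.
The rule is the 28th of each month.
Next: December 2007 → December 28, 2007.
Next: January 2008 → January 28, 2008.
February 2008: February 28, 2008.
Next: March 2008 → March 28, 2008.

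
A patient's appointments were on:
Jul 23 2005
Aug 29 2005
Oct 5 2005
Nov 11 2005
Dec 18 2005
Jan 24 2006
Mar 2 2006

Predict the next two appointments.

Apr 8 2006, May 15 2006

Every event comes 37 days after the last (37, 37, 37, 37, 37, 37).
Mar 2 2006 + 37 days = Apr 8 2006.
Apr 8 2006 + 37 days = May 15 2006.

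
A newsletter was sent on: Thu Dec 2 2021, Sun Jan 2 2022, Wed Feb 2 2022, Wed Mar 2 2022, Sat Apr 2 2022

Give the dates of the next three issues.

Mon May 2 2022, Thu Jun 2 2022, Sat Jul 2 2022

The day-of-month is always 2 (31, 31, 28, 31 days between events).
So this recurs on the 2nd of each month.
Next: May 2022 → Mon May 2 2022.
Next: June 2022 → Thu Jun 2 2022.
July 2022: Sat Jul 2 2022.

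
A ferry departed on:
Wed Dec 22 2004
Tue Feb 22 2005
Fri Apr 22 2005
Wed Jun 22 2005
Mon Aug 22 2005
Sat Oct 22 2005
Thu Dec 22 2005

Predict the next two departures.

Gaps: 62, 59, 61, 61, 61, 61 days — not constant. Every event is on the 22nd of the month.
Pattern: the 22nd of every 2 months.
Next: February 2006 → Wed Feb 22 2006.
April 2006: Sat Apr 22 2006.

Wed Feb 22 2006, Sat Apr 22 2006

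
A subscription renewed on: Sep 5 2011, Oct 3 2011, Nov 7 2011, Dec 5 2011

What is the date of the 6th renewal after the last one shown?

These are Mondays at 28- or 35-day spacing (28, 35, 28).
The pattern: 1st Monday of the month.
1st Monday of January 2012: Jan 2 2012.
1st Monday of February 2012: Feb 6 2012.
1st Monday of March 2012: Mar 5 2012.
April 2012 — 1st Monday is Apr 2 2012.
1st Monday of May 2012: May 7 2012.
1st Monday of June 2012: Jun 4 2012.

Jun 4 2012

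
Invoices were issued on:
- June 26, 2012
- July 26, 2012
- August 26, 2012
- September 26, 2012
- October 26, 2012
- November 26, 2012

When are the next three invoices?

December 26, 2012; January 26, 2013; February 26, 2013

Each date is the 26th; the gaps (30, 31, 31, 30, 31) track the month lengths.
The rule is the 26th of each month.
December 2012: December 26, 2012.
Next: January 2013 → January 26, 2013.
February 2013: February 26, 2013.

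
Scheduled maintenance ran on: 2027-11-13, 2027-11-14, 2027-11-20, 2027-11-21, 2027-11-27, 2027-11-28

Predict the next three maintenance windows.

2027-12-04, 2027-12-05, 2027-12-11

Every event lands on a Saturday or Sunday (gaps cycle 1, 6, 1, 6, 1).
So the schedule is: every Saturday and Sunday.
Next Saturday: 2027-12-04.
The following Sunday is 2027-12-05.
The following Saturday is 2027-12-11.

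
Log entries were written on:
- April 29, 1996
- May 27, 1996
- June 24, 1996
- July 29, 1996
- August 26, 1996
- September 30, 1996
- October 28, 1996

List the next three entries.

November 25, 1996; December 30, 1996; January 27, 1997

All Mondays; the gaps (28, 28, 35, 28, 35, 28) vary with month length.
This is the last Monday of each month.
November 1996 ends with Monday November 25, 1996.
Last Monday of December 1996: December 30, 1996.
Last Monday of January 1997: January 27, 1997.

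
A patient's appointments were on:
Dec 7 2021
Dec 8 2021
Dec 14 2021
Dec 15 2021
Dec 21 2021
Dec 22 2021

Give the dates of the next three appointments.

Gaps: 1, 6, 1, 6, 1 days — not constant, but cyclic with period 2.
The events fall on every Tuesday and Wednesday.
Next Tuesday: Dec 28 2021.
Next Wednesday: Dec 29 2021.
The following Tuesday is Jan 4 2022.

Dec 28 2021, Dec 29 2021, Jan 4 2022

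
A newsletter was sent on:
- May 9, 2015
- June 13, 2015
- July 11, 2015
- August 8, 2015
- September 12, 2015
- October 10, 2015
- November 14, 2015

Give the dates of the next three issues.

December 12, 2015; January 9, 2016; February 13, 2016

These are Saturdays at 28- or 35-day spacing (35, 28, 28, 35, 28, 35).
The pattern: 2nd Saturday of the month.
December 2015 — 2nd Saturday is December 12, 2015.
2nd Saturday of January 2016: January 9, 2016.
February 2016 — 2nd Saturday is February 13, 2016.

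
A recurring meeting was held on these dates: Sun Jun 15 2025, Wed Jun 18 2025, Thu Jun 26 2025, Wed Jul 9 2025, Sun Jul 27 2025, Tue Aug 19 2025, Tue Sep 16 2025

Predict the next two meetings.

Sun Oct 19 2025, Wed Nov 26 2025

Intervals are 3, 8, 13, 18, 23, 28 days — an arithmetic progression with common difference 5.
Next gap: 33 days. Tue Sep 16 2025 + 33 days = Sun Oct 19 2025.
Next gap: 38 days. Sun Oct 19 2025 + 38 days = Wed Nov 26 2025.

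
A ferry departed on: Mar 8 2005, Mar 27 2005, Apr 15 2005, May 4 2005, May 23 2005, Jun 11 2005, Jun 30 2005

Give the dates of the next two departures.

Gaps between consecutive events: 19, 19, 19, 19, 19, 19 days — a constant 19-day interval.
Jun 30 2005 + 19 days = Jul 19 2005.
Jul 19 2005 + 19 days = Aug 7 2005.

Jul 19 2005, Aug 7 2005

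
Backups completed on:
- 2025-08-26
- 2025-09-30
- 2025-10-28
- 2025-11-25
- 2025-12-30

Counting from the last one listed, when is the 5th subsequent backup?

All Tuesdays; the gaps (35, 28, 28, 35) vary with month length.
This is the last Tuesday of each month.
Last Tuesday of January 2026: 2026-01-27.
February 2026 ends with Tuesday 2026-02-24.
March 2026 ends with Tuesday 2026-03-31.
April 2026 ends with Tuesday 2026-04-28.
Last Tuesday of May 2026: 2026-05-26.

2026-05-26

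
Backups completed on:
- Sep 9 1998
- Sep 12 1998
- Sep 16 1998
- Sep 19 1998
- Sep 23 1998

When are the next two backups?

Sep 26 1998, Sep 30 1998

Gaps: 3, 4, 3, 4 days — not constant, but cyclic with period 2.
The events fall on every Wednesday and Saturday.
The following Saturday is Sep 26 1998.
Next Wednesday: Sep 30 1998.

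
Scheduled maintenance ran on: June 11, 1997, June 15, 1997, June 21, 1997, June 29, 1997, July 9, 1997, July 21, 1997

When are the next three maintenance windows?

August 4, 1997; August 20, 1997; September 7, 1997

Gaps: 4, 6, 8, 10, 12 days — each gap is 2 larger than the previous one.
Next gap: 14 days. July 21, 1997 + 14 days = August 4, 1997.
Next gap: 16 days. August 4, 1997 + 16 days = August 20, 1997.
Next gap: 18 days. August 20, 1997 + 18 days = September 7, 1997.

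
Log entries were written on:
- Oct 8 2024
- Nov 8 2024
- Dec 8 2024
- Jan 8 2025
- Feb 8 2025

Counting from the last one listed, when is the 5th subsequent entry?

Jul 8 2025

Gaps: 31, 30, 31, 31 days — not constant. Every event is on the 8th of the month.
Pattern: the 8th of each month.
March 2025: Mar 8 2025.
Next: April 2025 → Apr 8 2025.
May 2025: May 8 2025.
Next: June 2025 → Jun 8 2025.
Next: July 2025 → Jul 8 2025.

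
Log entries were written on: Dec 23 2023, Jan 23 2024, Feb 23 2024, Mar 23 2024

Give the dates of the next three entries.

Apr 23 2024, May 23 2024, Jun 23 2024

The day-of-month is always 23 (31, 31, 29 days between events).
So this recurs on the 23rd of each month.
Next: April 2024 → Apr 23 2024.
May 2024: May 23 2024.
Next: June 2024 → Jun 23 2024.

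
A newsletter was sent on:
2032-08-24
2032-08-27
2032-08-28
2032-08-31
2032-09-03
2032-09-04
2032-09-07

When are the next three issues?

Gaps: 3, 1, 3, 3, 1, 3 days — not constant, but cyclic with period 3.
The events fall on every Tuesday, Friday and Saturday.
The following Friday is 2032-09-10.
Next Saturday: 2032-09-11.
Next Tuesday: 2032-09-14.

2032-09-10, 2032-09-11, 2032-09-14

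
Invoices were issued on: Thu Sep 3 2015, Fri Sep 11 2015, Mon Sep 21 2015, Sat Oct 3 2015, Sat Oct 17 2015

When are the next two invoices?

Gaps: 8, 10, 12, 14 days — each gap is 2 larger than the previous one.
Next gap: 16 days. Sat Oct 17 2015 + 16 days = Mon Nov 2 2015.
Next gap: 18 days. Mon Nov 2 2015 + 18 days = Fri Nov 20 2015.

Mon Nov 2 2015, Fri Nov 20 2015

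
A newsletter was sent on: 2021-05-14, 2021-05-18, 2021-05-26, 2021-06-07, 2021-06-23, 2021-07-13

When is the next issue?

2021-08-06

Intervals are 4, 8, 12, 16, 20 days — an arithmetic progression with common difference 4.
Next gap: 24 days. 2021-07-13 + 24 days = 2021-08-06.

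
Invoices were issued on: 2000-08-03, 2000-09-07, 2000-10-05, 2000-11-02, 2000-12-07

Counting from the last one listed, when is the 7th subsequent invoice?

Gaps: 35, 28, 28, 35 days — a mix of 28 and 35. Every date is a Thursday.
Each is the 1st Thursday of its month.
1st Thursday of January 2001: 2001-01-04.
February 2001 — 1st Thursday is 2001-02-01.
1st Thursday of March 2001: 2001-03-01.
April 2001 — 1st Thursday is 2001-04-05.
1st Thursday of May 2001: 2001-05-03.
June 2001 — 1st Thursday is 2001-06-07.
July 2001 — 1st Thursday is 2001-07-05.

2001-07-05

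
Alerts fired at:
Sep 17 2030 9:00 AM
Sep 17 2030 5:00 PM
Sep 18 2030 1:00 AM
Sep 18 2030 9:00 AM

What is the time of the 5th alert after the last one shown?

Sep 20 2030 1:00 AM

The interval is a steady 8 hours (8, 8, 8).
Sep 18 2030 9:00 AM + 8 h = Sep 18 2030 5:00 PM.
Sep 18 2030 5:00 PM + 8 h = Sep 19 2030 1:00 AM.
Sep 19 2030 1:00 AM + 8 h = Sep 19 2030 9:00 AM.
Sep 19 2030 9:00 AM + 8 h = Sep 19 2030 5:00 PM.
Sep 19 2030 5:00 PM + 8 h = Sep 20 2030 1:00 AM.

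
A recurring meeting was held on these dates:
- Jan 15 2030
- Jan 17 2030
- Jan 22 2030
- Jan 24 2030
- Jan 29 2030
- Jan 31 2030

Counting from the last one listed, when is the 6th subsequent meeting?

Feb 21 2030

Every event lands on a Tuesday or Thursday (gaps cycle 2, 5, 2, 5, 2).
So the schedule is: every Tuesday and Thursday.
Next Tuesday: Feb 5 2030.
Next Thursday: Feb 7 2030.
Next Tuesday: Feb 12 2030.
Next Thursday: Feb 14 2030.
Next Tuesday: Feb 19 2030.
The following Thursday is Feb 21 2030.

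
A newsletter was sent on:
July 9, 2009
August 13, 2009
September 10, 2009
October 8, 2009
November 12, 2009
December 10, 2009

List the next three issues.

Gaps: 35, 28, 28, 35, 28 days — a mix of 28 and 35. Every date is a Thursday.
Each is the 2nd Thursday of its month.
2nd Thursday of January 2010: January 14, 2010.
2nd Thursday of February 2010: February 11, 2010.
March 2010 — 2nd Thursday is March 11, 2010.

January 14, 2010; February 11, 2010; March 11, 2010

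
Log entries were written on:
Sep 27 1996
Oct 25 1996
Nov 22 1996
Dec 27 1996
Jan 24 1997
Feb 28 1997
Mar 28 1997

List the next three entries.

These are Fridays at 28- or 35-day spacing (28, 28, 35, 28, 35, 28).
The pattern: 4th Friday of the month.
4th Friday of April 1997: Apr 25 1997.
4th Friday of May 1997: May 23 1997.
June 1997 — 4th Friday is Jun 27 1997.

Apr 25 1997, May 23 1997, Jun 27 1997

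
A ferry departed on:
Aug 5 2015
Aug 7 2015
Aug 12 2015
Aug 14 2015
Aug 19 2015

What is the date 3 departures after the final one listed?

Aug 28 2015

Every event lands on a Wednesday or Friday (gaps cycle 2, 5, 2, 5).
So the schedule is: every Wednesday and Friday.
Next Friday: Aug 21 2015.
The following Wednesday is Aug 26 2015.
Next Friday: Aug 28 2015.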